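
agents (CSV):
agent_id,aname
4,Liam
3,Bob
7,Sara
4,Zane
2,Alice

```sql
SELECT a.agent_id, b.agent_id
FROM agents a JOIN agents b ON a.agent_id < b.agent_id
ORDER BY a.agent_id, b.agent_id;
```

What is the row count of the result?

9

INNER JOIN keeps only pairs where the ON condition holds.
Matching on a.agent_id < b.agent_id.
- a[0] agent_id=4 → 1 match(es) in b → 1 row(s).
- a[1] agent_id=3 → 3 match(es) in b → 3 row(s).
- a[2] agent_id=7 → no match; dropped.
- a[3] agent_id=4 → 1 match(es) in b → 1 row(s).
- a[4] agent_id=2 → 4 match(es) in b → 4 row(s).
Total: 9 rows.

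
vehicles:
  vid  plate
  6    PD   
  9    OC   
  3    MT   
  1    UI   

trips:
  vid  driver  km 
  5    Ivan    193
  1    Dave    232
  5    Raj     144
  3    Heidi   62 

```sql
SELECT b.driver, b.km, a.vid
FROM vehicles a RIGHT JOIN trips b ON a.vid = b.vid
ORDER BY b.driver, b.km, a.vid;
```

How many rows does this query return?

4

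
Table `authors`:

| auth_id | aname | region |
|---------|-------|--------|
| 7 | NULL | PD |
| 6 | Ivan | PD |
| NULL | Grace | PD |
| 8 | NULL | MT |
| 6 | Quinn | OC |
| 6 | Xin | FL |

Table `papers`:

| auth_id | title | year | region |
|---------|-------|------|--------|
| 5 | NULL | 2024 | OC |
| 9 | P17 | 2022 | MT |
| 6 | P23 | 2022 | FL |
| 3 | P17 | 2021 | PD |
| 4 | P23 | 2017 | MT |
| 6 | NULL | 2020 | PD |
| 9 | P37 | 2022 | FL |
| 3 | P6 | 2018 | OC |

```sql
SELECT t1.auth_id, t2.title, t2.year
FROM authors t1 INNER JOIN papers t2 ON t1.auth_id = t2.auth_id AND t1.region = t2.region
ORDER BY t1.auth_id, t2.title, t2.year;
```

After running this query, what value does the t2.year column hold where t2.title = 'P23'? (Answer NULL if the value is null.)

INNER JOIN keeps only pairs where the ON condition holds.
Matching on t1.auth_id = t2.auth_id AND t1.region = t2.region. A NULL in a compared column never satisfies the condition.
Matched pairs: 2.

2022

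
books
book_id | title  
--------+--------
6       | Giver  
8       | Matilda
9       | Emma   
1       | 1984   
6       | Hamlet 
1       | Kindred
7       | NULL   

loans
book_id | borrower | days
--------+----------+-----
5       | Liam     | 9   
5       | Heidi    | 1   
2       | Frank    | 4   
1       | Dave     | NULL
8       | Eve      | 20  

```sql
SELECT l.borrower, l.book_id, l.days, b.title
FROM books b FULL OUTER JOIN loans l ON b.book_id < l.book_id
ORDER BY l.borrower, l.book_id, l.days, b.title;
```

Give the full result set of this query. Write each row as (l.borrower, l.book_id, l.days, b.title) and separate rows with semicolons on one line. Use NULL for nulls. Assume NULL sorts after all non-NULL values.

(Dave, 1, NULL, NULL); (Eve, 8, 20, 1984); (Eve, 8, 20, Giver); (Eve, 8, 20, Hamlet); (Eve, 8, 20, Kindred); (Eve, 8, 20, NULL); (Frank, 2, 4, 1984); (Frank, 2, 4, Kindred); (Heidi, 5, 1, 1984); (Heidi, 5, 1, Kindred); (Liam, 5, 9, 1984); (Liam, 5, 9, Kindred); (NULL, NULL, NULL, Emma); (NULL, NULL, NULL, Matilda)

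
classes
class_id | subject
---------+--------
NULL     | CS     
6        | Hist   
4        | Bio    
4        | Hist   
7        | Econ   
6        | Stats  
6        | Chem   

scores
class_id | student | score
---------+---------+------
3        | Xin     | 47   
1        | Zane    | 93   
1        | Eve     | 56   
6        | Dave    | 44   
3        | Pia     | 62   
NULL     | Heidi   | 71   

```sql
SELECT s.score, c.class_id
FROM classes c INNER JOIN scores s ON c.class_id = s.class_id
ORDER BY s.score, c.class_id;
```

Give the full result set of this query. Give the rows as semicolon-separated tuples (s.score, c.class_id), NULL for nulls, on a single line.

(44, 6); (44, 6); (44, 6)

INNER JOIN keeps only pairs where the ON condition holds.
Matching on c.class_id = s.class_id. A NULL in a compared column never satisfies the condition.
- c row (class_id=NULL): no match → dropped.
- c row (class_id=6): matches 1 s row(s) → 1 output row(s).
- c row (class_id=4): no match → dropped.
- c row (class_id=4): no match → dropped.
- c row (class_id=7): no match → dropped.
- c row (class_id=6): matches 1 s row(s) → 1 output row(s).
- c row (class_id=6): matches 1 s row(s) → 1 output row(s).
After projecting and ordering:
s.score | c.class_id
44 | 6
44 | 6
44 | 6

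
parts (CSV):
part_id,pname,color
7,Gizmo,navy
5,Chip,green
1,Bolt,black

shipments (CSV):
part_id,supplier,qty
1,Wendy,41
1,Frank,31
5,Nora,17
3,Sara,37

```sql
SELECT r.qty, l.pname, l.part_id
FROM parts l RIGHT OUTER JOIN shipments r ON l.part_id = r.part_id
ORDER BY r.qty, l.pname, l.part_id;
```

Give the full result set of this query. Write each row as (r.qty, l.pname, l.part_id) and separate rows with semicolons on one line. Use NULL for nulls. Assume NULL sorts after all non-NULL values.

(17, Chip, 5); (31, Bolt, 1); (37, NULL, NULL); (41, Bolt, 1)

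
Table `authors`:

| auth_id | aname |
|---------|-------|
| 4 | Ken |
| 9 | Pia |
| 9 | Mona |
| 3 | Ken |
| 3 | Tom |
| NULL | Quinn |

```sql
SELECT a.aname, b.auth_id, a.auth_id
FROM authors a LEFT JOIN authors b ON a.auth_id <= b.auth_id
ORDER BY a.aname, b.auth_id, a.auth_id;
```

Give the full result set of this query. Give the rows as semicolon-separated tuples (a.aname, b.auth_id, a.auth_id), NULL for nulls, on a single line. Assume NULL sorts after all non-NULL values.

(Ken, 3, 3); (Ken, 3, 3); (Ken, 4, 3); (Ken, 4, 4); (Ken, 9, 3); (Ken, 9, 3); (Ken, 9, 4); (Ken, 9, 4); (Mona, 9, 9); (Mona, 9, 9); (Pia, 9, 9); (Pia, 9, 9); (Quinn, NULL, NULL); (Tom, 3, 3); (Tom, 3, 3); (Tom, 4, 3); (Tom, 9, 3); (Tom, 9, 3)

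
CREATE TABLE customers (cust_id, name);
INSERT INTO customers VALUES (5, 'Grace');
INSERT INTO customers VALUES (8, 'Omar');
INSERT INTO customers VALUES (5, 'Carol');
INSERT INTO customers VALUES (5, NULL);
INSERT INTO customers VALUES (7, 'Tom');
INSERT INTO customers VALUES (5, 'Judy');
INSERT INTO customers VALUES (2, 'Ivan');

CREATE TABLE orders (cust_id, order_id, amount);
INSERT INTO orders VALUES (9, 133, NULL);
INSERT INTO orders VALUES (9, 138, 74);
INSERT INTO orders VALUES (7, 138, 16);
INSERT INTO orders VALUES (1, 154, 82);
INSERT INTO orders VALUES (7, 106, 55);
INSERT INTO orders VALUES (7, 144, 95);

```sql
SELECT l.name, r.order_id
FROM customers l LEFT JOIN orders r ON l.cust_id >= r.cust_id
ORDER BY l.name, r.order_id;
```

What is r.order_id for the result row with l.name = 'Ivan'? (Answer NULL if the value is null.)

154

LEFT JOIN keeps every row from `customers`; unmatched rows get NULL for `orders`'s columns.
Matching on l.cust_id >= r.cust_id.
Matched pairs: 13; unmatched l rows kept: 0.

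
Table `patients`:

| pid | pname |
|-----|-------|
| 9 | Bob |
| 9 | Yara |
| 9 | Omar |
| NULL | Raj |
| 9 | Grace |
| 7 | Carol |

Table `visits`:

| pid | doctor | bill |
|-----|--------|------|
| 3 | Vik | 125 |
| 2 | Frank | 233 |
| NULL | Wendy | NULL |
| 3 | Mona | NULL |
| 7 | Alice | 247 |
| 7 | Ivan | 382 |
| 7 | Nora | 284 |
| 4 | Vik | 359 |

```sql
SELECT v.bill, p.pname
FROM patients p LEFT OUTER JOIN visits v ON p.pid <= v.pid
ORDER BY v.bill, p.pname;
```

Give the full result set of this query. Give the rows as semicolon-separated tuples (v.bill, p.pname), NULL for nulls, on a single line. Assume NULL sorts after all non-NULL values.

(247, Carol); (284, Carol); (382, Carol); (NULL, Bob); (NULL, Grace); (NULL, Omar); (NULL, Raj); (NULL, Yara)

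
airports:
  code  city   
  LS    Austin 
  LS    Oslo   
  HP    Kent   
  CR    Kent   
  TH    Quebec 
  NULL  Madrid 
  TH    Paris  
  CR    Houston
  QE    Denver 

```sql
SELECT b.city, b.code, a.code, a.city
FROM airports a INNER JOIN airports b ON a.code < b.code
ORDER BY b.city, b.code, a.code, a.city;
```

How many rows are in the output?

25

INNER JOIN keeps only pairs where the ON condition holds.
Matching on a.code < b.code. A NULL in a compared column never satisfies the condition.
- a (code=LS) pairs with 3 row(s) of b.
- a (code=LS) pairs with 3 row(s) of b.
- a (code=HP) pairs with 5 row(s) of b.
- a (code=CR) pairs with 6 row(s) of b.
- a (code=TH) has no partner → excluded.
- a (code=NULL) has no partner → excluded.
- a (code=TH) has no partner → excluded.
- a (code=CR) pairs with 6 row(s) of b.
- a (code=QE) pairs with 2 row(s) of b.
Total: 25 rows.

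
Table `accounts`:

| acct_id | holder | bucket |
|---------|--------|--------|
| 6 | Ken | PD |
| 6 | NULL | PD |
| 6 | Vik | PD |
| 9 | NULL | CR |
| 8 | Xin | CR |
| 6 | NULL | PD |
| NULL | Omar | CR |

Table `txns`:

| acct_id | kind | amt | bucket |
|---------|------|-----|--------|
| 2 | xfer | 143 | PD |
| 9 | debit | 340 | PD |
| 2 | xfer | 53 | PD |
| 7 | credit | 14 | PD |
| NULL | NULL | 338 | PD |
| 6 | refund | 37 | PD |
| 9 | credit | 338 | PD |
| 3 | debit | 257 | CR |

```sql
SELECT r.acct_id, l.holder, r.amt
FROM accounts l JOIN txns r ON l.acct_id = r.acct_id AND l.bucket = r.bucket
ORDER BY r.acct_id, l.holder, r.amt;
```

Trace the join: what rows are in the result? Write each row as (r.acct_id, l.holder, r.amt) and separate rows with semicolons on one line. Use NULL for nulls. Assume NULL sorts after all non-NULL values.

(6, Ken, 37); (6, Vik, 37); (6, NULL, 37); (6, NULL, 37)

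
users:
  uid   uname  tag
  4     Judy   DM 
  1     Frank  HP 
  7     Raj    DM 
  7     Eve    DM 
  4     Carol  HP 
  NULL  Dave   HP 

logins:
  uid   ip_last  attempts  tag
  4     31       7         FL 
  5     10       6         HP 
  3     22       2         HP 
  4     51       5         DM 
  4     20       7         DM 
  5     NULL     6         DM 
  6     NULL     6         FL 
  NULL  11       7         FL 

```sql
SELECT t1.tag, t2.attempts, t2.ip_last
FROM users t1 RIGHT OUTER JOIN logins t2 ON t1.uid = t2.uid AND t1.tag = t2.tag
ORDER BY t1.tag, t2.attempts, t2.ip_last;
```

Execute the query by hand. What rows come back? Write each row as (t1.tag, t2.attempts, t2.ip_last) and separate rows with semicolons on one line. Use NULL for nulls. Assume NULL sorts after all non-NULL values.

RIGHT JOIN keeps every row from `logins`; unmatched rows get NULL for `users`'s columns.
Matching on t1.uid = t2.uid AND t1.tag = t2.tag. A NULL in a compared column never satisfies the condition.
- t1[0] uid=4, tag=DM → 2 match(es) in t2 → 2 row(s).
- t1[1] uid=1, tag=HP → no match.
- t1[2] uid=7, tag=DM → no match.
- t1[3] uid=7, tag=DM → no match.
- t1[4] uid=4, tag=HP → no match.
- t1[5] uid=NULL, tag=HP → no match.
- plus 6 unmatched t2 row(s), each kept with NULL t1 columns.
After projecting and ordering:
t1.tag | t2.attempts | t2.ip_last
DM | 5 | 51
DM | 7 | 20
NULL | 2 | 22
NULL | 6 | 10
NULL | 6 | NULL
NULL | 6 | NULL
NULL | 7 | 11
NULL | 7 | 31

(DM, 5, 51); (DM, 7, 20); (NULL, 2, 22); (NULL, 6, 10); (NULL, 6, NULL); (NULL, 6, NULL); (NULL, 7, 11); (NULL, 7, 31)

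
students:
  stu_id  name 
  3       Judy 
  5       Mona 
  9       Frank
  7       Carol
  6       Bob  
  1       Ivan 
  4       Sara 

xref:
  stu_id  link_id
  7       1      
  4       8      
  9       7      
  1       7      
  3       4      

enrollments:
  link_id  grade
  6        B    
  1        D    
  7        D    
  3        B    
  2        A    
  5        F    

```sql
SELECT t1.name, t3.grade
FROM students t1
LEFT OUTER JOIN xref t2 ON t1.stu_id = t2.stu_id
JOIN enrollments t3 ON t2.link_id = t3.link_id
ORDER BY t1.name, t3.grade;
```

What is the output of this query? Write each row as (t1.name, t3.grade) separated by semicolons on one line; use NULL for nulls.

Evaluate left to right. First `students t1 LEFT JOIN xref t2` on stu_id: 7 row(s).
Then INNER JOIN `enrollments t3` on link_id: keep only rows whose t2.link_id appears in t3.

(Carol, D); (Frank, D); (Ivan, D)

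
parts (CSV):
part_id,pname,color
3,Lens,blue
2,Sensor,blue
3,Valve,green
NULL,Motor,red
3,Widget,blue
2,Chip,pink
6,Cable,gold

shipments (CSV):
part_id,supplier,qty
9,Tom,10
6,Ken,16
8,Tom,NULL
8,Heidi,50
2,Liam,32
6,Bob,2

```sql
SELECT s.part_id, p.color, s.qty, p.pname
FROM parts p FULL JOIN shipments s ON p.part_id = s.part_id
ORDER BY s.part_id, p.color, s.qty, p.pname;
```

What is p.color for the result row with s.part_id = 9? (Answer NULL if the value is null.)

FULL OUTER JOIN keeps every row from both sides; unmatched rows get NULL for the other side's columns.
Matching on p.part_id = s.part_id. A NULL in a compared column never satisfies the condition.
- part_id=3: no s row matches, row kept with s columns NULL.
- part_id=2: 1 matching s row(s), so 1 row(s) emitted.
- part_id=3: no s row matches, row kept with s columns NULL.
- part_id=NULL: no s row matches, row kept with s columns NULL.
- part_id=3: no s row matches, row kept with s columns NULL.
- part_id=2: 1 matching s row(s), so 1 row(s) emitted.
- part_id=6: 2 matching s row(s), so 2 row(s) emitted.
- 3 s row(s) had no p match → kept, p columns NULL.

NULL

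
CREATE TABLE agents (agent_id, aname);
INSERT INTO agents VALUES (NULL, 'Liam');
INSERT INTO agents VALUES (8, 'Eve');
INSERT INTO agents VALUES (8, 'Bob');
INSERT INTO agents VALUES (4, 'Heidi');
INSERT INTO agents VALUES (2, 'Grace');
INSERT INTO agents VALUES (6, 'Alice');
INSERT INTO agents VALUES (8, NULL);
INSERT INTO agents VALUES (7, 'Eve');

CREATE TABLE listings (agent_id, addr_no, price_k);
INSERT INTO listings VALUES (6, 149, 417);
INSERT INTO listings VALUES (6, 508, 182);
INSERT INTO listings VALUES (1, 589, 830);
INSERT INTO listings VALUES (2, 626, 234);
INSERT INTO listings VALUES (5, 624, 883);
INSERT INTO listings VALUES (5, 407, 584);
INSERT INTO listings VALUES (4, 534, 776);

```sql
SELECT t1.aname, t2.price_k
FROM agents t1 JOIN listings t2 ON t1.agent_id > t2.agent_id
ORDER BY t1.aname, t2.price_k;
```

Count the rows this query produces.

36

INNER JOIN keeps only pairs where the ON condition holds.
Matching on t1.agent_id > t2.agent_id. A NULL in a compared column never satisfies the condition.
Matched pairs: 36.
Total: 36 rows.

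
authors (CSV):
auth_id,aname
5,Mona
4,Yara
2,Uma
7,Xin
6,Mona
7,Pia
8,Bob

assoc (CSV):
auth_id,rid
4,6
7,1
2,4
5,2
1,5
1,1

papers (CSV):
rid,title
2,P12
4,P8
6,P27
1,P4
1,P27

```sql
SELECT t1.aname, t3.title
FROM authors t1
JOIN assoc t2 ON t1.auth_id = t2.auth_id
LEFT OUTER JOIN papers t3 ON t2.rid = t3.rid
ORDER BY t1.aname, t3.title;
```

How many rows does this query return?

Joins associate left-to-right: authors INNER JOIN assoc on auth_id gives 5 intermediate row(s).
Then LEFT JOIN `papers t3` on rid: each of those 5 rows is kept; rows whose t2.rid has no match in t3 get NULL for t3's columns.
Result: 7 row(s).

7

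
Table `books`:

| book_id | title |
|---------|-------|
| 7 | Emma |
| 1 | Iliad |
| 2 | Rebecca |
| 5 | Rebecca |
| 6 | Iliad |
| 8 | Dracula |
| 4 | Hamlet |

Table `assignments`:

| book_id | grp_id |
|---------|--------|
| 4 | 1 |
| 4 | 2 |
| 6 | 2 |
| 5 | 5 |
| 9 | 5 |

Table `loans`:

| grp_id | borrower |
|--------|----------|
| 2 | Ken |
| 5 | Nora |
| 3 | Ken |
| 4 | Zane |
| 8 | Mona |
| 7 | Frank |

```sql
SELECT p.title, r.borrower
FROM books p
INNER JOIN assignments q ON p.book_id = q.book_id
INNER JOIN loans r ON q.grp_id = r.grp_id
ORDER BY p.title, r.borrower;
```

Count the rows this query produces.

3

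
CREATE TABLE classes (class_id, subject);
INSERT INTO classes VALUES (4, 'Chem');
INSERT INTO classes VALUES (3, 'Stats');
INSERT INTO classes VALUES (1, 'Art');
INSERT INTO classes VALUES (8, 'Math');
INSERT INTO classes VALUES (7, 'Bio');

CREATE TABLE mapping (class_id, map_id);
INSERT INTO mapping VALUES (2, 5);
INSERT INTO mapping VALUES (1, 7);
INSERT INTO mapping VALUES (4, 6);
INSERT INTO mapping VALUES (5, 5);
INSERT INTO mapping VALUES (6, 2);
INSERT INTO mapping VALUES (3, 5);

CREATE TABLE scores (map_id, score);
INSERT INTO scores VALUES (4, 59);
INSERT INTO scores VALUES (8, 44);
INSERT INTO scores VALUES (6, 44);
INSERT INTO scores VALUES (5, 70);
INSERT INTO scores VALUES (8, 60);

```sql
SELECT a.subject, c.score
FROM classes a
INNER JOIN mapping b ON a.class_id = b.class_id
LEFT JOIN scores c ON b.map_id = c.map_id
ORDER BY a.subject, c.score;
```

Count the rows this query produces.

Evaluate left to right. First `classes a INNER JOIN mapping b` on class_id: 3 row(s).
Then LEFT JOIN `scores c` on map_id: each of those 3 rows is kept; rows whose b.map_id has no match in c get NULL for c's columns.
Result: 3 row(s).

3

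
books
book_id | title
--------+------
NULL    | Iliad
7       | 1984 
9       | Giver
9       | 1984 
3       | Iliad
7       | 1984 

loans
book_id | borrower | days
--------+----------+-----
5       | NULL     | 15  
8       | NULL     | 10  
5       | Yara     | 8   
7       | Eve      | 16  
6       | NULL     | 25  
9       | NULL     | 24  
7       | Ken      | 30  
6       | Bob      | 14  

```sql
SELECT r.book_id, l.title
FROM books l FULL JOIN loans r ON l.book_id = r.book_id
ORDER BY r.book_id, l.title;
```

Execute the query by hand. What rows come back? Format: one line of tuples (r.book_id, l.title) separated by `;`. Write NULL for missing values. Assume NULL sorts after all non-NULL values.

FULL OUTER JOIN keeps every row from both sides; unmatched rows get NULL for the other side's columns.
Matching on l.book_id = r.book_id. A NULL in a compared column never satisfies the condition.
- book_id=NULL: no r row matches, row kept with r columns NULL.
- book_id=7: 2 matching r row(s), so 2 row(s) emitted.
- book_id=9: 1 matching r row(s), so 1 row(s) emitted.
- book_id=9: 1 matching r row(s), so 1 row(s) emitted.
- book_id=3: no r row matches, row kept with r columns NULL.
- book_id=7: 2 matching r row(s), so 2 row(s) emitted.
- 5 r row(s) had no l match → kept, l columns NULL.

(5, NULL); (5, NULL); (6, NULL); (6, NULL); (7, 1984); (7, 1984); (7, 1984); (7, 1984); (8, NULL); (9, 1984); (9, Giver); (NULL, Iliad); (NULL, Iliad)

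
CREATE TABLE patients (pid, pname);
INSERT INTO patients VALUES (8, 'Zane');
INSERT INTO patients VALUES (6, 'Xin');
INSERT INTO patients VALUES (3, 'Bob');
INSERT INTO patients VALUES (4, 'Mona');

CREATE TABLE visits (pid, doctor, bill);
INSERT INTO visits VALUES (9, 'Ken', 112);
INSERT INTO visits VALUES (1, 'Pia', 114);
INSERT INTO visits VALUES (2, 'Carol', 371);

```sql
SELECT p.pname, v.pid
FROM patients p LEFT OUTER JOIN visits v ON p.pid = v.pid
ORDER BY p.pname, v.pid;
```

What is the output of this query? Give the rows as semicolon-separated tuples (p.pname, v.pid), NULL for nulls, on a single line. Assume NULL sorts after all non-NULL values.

LEFT JOIN keeps every row from `patients`; unmatched rows get NULL for `visits`'s columns.
Matching on p.pid = v.pid.
- p (pid=8) has no partner → padded with NULL.
- p (pid=6) has no partner → padded with NULL.
- p (pid=3) has no partner → padded with NULL.
- p (pid=4) has no partner → padded with NULL.
After projecting and ordering:
p.pname | v.pid
Bob | NULL
Mona | NULL
Xin | NULL
Zane | NULL

(Bob, NULL); (Mona, NULL); (Xin, NULL); (Zane, NULL)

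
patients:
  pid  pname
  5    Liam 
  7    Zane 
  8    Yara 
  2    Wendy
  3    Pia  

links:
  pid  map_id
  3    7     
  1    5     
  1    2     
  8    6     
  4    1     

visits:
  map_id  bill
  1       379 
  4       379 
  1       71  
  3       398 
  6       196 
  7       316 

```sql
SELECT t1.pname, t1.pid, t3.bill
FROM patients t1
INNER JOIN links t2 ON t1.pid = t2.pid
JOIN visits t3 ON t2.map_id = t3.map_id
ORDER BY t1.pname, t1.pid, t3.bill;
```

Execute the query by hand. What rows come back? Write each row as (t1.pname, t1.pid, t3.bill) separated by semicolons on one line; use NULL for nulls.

Joins associate left-to-right: patients INNER JOIN links on pid gives 2 intermediate row(s).
Then INNER JOIN `visits t3` on map_id: keep only rows whose t2.map_id appears in t3.

(Pia, 3, 316); (Yara, 8, 196)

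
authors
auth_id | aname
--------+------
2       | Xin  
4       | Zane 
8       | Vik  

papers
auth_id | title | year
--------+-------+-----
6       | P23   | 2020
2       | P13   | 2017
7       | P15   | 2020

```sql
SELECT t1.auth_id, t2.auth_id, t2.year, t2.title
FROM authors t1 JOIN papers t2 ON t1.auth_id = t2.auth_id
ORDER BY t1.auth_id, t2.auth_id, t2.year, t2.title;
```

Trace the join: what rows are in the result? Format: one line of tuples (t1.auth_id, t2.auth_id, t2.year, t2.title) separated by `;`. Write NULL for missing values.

(2, 2, 2017, P13)

INNER JOIN keeps only pairs where the ON condition holds.
Matching on t1.auth_id = t2.auth_id.
- t1 (auth_id=2) pairs with 1 row(s) of t2.
- t1 (auth_id=4) has no partner → excluded.
- t1 (auth_id=8) has no partner → excluded.
After projecting and ordering:
t1.auth_id | t2.auth_id | t2.year | t2.title
2 | 2 | 2017 | P13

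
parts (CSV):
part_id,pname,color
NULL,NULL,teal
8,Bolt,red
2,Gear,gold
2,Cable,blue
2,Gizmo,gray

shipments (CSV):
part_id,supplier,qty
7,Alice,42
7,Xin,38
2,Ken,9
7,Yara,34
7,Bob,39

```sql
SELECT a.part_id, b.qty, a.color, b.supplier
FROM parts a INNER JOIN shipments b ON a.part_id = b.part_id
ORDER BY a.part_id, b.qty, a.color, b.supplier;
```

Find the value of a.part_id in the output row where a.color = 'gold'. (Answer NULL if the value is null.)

2

INNER JOIN keeps only pairs where the ON condition holds.
Matching on a.part_id = b.part_id. A NULL in a compared column never satisfies the condition.
Matched pairs: 3.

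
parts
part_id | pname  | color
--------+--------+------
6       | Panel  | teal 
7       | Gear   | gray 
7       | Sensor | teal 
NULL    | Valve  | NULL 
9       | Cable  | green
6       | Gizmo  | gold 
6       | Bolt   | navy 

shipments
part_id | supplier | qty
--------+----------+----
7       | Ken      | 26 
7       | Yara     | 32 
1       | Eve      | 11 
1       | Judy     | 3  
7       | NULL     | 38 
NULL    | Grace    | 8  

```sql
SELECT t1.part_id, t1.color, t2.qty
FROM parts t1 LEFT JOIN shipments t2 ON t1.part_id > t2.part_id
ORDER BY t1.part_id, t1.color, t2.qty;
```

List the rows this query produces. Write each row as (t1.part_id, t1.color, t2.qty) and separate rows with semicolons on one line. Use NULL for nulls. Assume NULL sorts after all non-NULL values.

(6, gold, 3); (6, gold, 11); (6, navy, 3); (6, navy, 11); (6, teal, 3); (6, teal, 11); (7, gray, 3); (7, gray, 11); (7, teal, 3); (7, teal, 11); (9, green, 3); (9, green, 11); (9, green, 26); (9, green, 32); (9, green, 38); (NULL, NULL, NULL)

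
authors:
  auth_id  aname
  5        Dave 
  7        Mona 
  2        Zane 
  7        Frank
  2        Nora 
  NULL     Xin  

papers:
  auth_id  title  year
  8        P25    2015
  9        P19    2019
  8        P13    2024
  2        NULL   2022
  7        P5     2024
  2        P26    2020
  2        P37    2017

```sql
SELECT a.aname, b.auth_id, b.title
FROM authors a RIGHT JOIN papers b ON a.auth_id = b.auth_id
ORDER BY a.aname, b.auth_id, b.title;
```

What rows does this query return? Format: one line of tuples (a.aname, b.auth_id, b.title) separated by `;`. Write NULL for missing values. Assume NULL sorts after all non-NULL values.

(Frank, 7, P5); (Mona, 7, P5); (Nora, 2, P26); (Nora, 2, P37); (Nora, 2, NULL); (Zane, 2, P26); (Zane, 2, P37); (Zane, 2, NULL); (NULL, 8, P13); (NULL, 8, P25); (NULL, 9, P19)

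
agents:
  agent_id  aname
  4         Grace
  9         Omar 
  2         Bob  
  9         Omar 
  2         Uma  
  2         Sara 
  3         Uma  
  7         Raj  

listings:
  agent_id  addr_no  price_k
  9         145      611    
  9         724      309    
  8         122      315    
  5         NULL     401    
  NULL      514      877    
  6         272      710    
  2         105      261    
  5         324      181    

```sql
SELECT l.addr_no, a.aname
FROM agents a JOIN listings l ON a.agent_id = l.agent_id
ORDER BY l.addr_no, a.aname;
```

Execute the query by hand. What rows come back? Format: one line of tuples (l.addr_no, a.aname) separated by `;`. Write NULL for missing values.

INNER JOIN keeps only pairs where the ON condition holds.
Matching on a.agent_id = l.agent_id. A NULL in a compared column never satisfies the condition.
Matched pairs: 7.

(105, Bob); (105, Sara); (105, Uma); (145, Omar); (145, Omar); (724, Omar); (724, Omar)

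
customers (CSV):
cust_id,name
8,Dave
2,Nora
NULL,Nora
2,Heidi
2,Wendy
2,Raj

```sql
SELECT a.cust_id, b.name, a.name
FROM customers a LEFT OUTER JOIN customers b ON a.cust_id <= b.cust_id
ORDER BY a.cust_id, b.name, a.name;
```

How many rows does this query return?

22

LEFT JOIN keeps every row from `customers a`; unmatched rows get NULL for `customers b`'s columns.
Matching on a.cust_id <= b.cust_id. A NULL in a compared column never satisfies the condition.
- a (cust_id=8) pairs with 1 row(s) of b.
- a (cust_id=2) pairs with 5 row(s) of b.
- a (cust_id=NULL) has no partner → padded with NULL.
- a (cust_id=2) pairs with 5 row(s) of b.
- a (cust_id=2) pairs with 5 row(s) of b.
- a (cust_id=2) pairs with 5 row(s) of b.
Total: 21 matched + 1 padded = 22 rows.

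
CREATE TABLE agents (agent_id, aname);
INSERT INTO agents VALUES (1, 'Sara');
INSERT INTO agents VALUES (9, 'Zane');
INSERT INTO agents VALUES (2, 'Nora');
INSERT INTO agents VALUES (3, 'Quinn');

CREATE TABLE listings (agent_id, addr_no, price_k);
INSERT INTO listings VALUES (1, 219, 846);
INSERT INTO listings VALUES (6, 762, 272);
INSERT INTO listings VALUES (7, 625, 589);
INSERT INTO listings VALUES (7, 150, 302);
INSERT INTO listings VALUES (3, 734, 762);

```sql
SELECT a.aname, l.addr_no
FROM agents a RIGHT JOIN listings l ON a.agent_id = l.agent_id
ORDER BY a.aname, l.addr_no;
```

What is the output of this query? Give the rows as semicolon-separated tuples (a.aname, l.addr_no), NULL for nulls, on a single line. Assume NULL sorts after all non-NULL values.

RIGHT JOIN keeps every row from `listings`; unmatched rows get NULL for `agents`'s columns.
Matching on a.agent_id = l.agent_id.
Matched pairs: 2; unmatched l rows kept: 3.

(Quinn, 734); (Sara, 219); (NULL, 150); (NULL, 625); (NULL, 762)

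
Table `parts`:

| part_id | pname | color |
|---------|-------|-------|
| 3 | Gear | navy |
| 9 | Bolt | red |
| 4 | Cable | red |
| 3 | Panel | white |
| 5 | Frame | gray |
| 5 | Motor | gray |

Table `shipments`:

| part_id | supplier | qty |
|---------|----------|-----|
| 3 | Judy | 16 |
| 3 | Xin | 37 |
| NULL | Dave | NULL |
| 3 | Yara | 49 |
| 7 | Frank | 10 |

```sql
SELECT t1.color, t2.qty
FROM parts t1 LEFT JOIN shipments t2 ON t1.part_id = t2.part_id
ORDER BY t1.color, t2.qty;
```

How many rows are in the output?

10

LEFT JOIN keeps every row from `parts`; unmatched rows get NULL for `shipments`'s columns.
Matching on t1.part_id = t2.part_id. A NULL in a compared column never satisfies the condition.
- t1 row (part_id=3): matches 3 t2 row(s) → 3 output row(s).
- t1 row (part_id=9): no match → kept, t2 columns NULL.
- t1 row (part_id=4): no match → kept, t2 columns NULL.
- t1 row (part_id=3): matches 3 t2 row(s) → 3 output row(s).
- t1 row (part_id=5): no match → kept, t2 columns NULL.
- t1 row (part_id=5): no match → kept, t2 columns NULL.
Total: 6 matched + 4 padded = 10 rows.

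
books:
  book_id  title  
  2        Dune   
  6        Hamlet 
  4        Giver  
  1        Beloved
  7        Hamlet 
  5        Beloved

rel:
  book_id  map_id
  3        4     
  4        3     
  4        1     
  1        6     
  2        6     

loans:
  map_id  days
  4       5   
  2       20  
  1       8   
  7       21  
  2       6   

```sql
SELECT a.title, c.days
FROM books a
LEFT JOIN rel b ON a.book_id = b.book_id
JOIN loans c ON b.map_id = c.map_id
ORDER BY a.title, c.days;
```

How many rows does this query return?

1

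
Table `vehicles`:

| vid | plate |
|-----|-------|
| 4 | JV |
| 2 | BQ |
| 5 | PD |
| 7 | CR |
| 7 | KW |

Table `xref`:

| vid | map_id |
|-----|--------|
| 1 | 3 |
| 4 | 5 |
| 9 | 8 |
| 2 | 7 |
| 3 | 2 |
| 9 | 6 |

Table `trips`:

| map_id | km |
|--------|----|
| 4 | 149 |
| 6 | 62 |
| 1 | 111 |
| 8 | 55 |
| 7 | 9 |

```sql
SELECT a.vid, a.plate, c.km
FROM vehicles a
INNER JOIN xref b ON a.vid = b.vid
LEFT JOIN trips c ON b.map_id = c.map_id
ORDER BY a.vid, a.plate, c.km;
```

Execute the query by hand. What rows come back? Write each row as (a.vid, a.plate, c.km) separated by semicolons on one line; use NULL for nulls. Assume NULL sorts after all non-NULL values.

(2, BQ, 9); (4, JV, NULL)

Evaluate left to right. First `vehicles a INNER JOIN xref b` on vid: 2 row(s).
Then LEFT JOIN `trips c` on map_id: each of those 2 rows is kept; rows whose b.map_id has no match in c get NULL for c's columns.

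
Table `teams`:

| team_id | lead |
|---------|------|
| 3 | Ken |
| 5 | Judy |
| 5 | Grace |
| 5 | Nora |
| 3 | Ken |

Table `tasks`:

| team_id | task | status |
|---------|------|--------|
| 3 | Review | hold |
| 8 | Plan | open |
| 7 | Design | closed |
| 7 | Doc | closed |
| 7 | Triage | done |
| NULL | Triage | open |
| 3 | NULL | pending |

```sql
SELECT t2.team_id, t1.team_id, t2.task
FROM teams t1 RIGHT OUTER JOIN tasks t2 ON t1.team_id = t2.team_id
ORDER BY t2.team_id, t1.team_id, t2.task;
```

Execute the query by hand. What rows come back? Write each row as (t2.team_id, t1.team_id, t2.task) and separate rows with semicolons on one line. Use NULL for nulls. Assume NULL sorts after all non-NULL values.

(3, 3, Review); (3, 3, Review); (3, 3, NULL); (3, 3, NULL); (7, NULL, Design); (7, NULL, Doc); (7, NULL, Triage); (8, NULL, Plan); (NULL, NULL, Triage)

RIGHT JOIN keeps every row from `tasks`; unmatched rows get NULL for `teams`'s columns.
Matching on t1.team_id = t2.team_id. A NULL in a compared column never satisfies the condition.
- team_id=3: 2 matching t2 row(s), so 2 row(s) emitted.
- team_id=5: no matching t2 row.
- team_id=5: no matching t2 row.
- team_id=5: no matching t2 row.
- team_id=3: 2 matching t2 row(s), so 2 row(s) emitted.
- plus 5 unmatched t2 row(s), each kept with NULL t1 columns.
After projecting and ordering:
t2.team_id | t1.team_id | t2.task
3 | 3 | Review
3 | 3 | Review
3 | 3 | NULL
3 | 3 | NULL
7 | NULL | Design
7 | NULL | Doc
7 | NULL | Triage
8 | NULL | Plan
NULL | NULL | Triage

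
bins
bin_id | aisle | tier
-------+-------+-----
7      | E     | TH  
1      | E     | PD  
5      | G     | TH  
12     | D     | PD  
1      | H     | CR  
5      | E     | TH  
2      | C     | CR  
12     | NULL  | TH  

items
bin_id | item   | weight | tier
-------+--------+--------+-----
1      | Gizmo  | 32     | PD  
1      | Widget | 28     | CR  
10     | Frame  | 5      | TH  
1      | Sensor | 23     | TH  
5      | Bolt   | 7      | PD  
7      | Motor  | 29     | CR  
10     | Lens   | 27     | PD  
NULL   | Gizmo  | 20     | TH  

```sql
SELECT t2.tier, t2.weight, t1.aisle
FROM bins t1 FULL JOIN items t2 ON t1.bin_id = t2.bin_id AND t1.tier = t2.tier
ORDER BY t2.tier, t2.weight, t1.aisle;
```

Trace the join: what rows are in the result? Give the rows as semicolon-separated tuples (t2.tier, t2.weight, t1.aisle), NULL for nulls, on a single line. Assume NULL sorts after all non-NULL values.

FULL OUTER JOIN keeps every row from both sides; unmatched rows get NULL for the other side's columns.
Matching on t1.bin_id = t2.bin_id AND t1.tier = t2.tier. A NULL in a compared column never satisfies the condition.
Matched pairs: 2; unmatched t1 rows kept: 6; unmatched t2 rows kept: 6.

(CR, 28, H); (CR, 29, NULL); (PD, 7, NULL); (PD, 27, NULL); (PD, 32, E); (TH, 5, NULL); (TH, 20, NULL); (TH, 23, NULL); (NULL, NULL, C); (NULL, NULL, D); (NULL, NULL, E); (NULL, NULL, E); (NULL, NULL, G); (NULL, NULL, NULL)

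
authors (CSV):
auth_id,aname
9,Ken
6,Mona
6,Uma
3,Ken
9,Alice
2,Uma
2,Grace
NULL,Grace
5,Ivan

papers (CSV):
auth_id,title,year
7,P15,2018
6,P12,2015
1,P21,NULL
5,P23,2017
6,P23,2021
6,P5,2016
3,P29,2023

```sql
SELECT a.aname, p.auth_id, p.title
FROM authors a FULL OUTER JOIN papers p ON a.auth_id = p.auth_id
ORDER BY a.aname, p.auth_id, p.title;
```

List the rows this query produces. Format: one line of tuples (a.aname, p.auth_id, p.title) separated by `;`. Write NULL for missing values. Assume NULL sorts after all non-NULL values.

FULL OUTER JOIN keeps every row from both sides; unmatched rows get NULL for the other side's columns.
Matching on a.auth_id = p.auth_id. A NULL in a compared column never satisfies the condition.
Matched pairs: 8; unmatched a rows kept: 5; unmatched p rows kept: 2.

(Alice, NULL, NULL); (Grace, NULL, NULL); (Grace, NULL, NULL); (Ivan, 5, P23); (Ken, 3, P29); (Ken, NULL, NULL); (Mona, 6, P12); (Mona, 6, P23); (Mona, 6, P5); (Uma, 6, P12); (Uma, 6, P23); (Uma, 6, P5); (Uma, NULL, NULL); (NULL, 1, P21); (NULL, 7, P15)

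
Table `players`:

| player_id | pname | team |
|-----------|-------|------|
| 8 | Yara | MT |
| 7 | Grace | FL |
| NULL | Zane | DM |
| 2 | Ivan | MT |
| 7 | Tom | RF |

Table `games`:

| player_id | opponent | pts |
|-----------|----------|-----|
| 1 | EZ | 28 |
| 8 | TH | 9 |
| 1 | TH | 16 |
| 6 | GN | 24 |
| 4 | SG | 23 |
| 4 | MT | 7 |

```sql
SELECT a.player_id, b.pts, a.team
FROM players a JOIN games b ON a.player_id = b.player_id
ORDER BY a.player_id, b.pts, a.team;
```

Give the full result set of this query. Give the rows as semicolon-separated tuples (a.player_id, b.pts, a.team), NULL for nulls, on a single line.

INNER JOIN keeps only pairs where the ON condition holds.
Matching on a.player_id = b.player_id. A NULL in a compared column never satisfies the condition.
Matched pairs: 1.

(8, 9, MT)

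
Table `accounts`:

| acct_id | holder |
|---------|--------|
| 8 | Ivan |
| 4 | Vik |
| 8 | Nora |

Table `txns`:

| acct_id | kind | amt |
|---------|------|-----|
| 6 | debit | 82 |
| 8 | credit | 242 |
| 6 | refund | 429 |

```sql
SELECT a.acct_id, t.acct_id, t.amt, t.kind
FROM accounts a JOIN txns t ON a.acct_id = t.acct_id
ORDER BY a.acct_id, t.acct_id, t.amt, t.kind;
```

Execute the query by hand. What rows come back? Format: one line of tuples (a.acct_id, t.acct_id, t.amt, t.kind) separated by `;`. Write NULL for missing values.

(8, 8, 242, credit); (8, 8, 242, credit)

INNER JOIN keeps only pairs where the ON condition holds.
Matching on a.acct_id = t.acct_id.
- acct_id=8: 1 matching t row(s), so 1 row(s) emitted.
- acct_id=4: no matching t row, dropped.
- acct_id=8: 1 matching t row(s), so 1 row(s) emitted.
After projecting and ordering:
a.acct_id | t.acct_id | t.amt | t.kind
8 | 8 | 242 | credit
8 | 8 | 242 | credit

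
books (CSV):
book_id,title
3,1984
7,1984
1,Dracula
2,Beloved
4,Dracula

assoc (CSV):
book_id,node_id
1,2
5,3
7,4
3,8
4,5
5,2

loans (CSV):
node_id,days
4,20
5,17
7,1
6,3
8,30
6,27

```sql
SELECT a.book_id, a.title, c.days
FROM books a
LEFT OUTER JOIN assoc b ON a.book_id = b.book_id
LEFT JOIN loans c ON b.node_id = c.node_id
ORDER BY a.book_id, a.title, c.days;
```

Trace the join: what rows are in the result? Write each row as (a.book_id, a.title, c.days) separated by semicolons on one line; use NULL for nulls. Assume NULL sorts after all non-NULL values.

Evaluate left to right. First `books a LEFT JOIN assoc b` on book_id: 5 row(s).
Then LEFT JOIN `loans c` on node_id: each of those 5 rows is kept; rows whose b.node_id has no match in c get NULL for c's columns.

(1, Dracula, NULL); (2, Beloved, NULL); (3, 1984, 30); (4, Dracula, 17); (7, 1984, 20)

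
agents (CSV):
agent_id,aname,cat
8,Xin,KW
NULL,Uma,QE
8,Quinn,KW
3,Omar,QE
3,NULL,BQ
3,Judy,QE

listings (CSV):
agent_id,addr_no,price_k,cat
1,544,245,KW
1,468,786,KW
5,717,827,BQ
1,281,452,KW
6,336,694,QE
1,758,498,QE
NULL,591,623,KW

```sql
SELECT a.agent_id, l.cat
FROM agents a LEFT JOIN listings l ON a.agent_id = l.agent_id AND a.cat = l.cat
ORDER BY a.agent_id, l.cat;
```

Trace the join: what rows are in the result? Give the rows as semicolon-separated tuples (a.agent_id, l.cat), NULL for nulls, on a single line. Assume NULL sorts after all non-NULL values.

LEFT JOIN keeps every row from `agents`; unmatched rows get NULL for `listings`'s columns.
Matching on a.agent_id = l.agent_id AND a.cat = l.cat. A NULL in a compared column never satisfies the condition.
- a (agent_id=8, cat=KW) has no partner → padded with NULL.
- a (agent_id=NULL, cat=QE) has no partner → padded with NULL.
- a (agent_id=8, cat=KW) has no partner → padded with NULL.
- a (agent_id=3, cat=QE) has no partner → padded with NULL.
- a (agent_id=3, cat=BQ) has no partner → padded with NULL.
- a (agent_id=3, cat=QE) has no partner → padded with NULL.
After projecting and ordering:
a.agent_id | l.cat
3 | NULL
3 | NULL
3 | NULL
8 | NULL
8 | NULL
NULL | NULL

(3, NULL); (3, NULL); (3, NULL); (8, NULL); (8, NULL); (NULL, NULL)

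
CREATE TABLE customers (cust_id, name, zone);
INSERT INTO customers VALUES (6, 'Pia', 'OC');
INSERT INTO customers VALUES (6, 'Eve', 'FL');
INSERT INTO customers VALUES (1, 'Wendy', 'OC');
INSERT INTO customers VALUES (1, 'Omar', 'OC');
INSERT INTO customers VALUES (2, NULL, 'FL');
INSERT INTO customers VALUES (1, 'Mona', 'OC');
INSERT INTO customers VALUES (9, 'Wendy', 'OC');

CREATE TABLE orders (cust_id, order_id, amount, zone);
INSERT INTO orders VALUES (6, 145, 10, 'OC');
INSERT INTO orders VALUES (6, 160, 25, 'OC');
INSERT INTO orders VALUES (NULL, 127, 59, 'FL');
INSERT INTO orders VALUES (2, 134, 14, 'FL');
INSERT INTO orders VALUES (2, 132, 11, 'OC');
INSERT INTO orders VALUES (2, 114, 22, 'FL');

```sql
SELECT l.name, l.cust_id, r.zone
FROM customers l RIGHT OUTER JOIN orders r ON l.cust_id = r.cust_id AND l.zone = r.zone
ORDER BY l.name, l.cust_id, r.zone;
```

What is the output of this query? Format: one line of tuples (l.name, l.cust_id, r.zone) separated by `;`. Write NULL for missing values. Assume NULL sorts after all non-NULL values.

RIGHT JOIN keeps every row from `orders`; unmatched rows get NULL for `customers`'s columns.
Matching on l.cust_id = r.cust_id AND l.zone = r.zone. A NULL in a compared column never satisfies the condition.
- l (cust_id=6, zone=OC) pairs with 2 row(s) of r.
- l (cust_id=6, zone=FL) has no partner in r.
- l (cust_id=1, zone=OC) has no partner in r.
- l (cust_id=1, zone=OC) has no partner in r.
- l (cust_id=2, zone=FL) pairs with 2 row(s) of r.
- l (cust_id=1, zone=OC) has no partner in r.
- l (cust_id=9, zone=OC) has no partner in r.
- plus 2 unmatched r row(s), each kept with NULL l columns.
After projecting and ordering:
l.name | l.cust_id | r.zone
Pia | 6 | OC
Pia | 6 | OC
NULL | 2 | FL
NULL | 2 | FL
NULL | NULL | FL
NULL | NULL | OC

(Pia, 6, OC); (Pia, 6, OC); (NULL, 2, FL); (NULL, 2, FL); (NULL, NULL, FL); (NULL, NULL, OC)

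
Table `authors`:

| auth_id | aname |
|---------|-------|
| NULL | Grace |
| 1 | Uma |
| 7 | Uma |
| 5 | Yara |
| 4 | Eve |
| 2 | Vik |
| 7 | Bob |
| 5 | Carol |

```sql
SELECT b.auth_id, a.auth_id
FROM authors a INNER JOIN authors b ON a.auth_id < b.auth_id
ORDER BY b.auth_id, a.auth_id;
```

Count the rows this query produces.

INNER JOIN keeps only pairs where the ON condition holds.
Matching on a.auth_id < b.auth_id. A NULL in a compared column never satisfies the condition.
Matched pairs: 19.
Total: 19 rows.

19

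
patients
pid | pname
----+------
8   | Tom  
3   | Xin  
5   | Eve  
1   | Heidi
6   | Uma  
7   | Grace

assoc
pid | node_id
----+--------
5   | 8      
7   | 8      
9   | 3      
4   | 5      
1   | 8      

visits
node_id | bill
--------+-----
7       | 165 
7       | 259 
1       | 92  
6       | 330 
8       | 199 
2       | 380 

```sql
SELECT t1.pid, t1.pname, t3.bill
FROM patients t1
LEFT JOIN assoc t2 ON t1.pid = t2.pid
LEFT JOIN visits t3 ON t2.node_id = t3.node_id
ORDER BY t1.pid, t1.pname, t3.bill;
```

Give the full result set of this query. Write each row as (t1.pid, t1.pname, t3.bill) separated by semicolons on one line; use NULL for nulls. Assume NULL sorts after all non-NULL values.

(1, Heidi, 199); (3, Xin, NULL); (5, Eve, 199); (6, Uma, NULL); (7, Grace, 199); (8, Tom, NULL)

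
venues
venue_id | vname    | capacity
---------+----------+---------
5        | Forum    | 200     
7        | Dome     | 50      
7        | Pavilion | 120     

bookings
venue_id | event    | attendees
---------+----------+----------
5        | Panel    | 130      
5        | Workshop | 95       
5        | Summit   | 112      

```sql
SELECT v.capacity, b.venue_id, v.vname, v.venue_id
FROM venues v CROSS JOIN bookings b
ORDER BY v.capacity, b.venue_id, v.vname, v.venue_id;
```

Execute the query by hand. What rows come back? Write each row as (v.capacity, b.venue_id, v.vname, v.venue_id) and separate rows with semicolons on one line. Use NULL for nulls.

CROSS JOIN pairs every row of `venues` with every row of `bookings`: 3 × 3 = 9 rows.
After projecting and ordering:
v.capacity | b.venue_id | v.vname | v.venue_id
50 | 5 | Dome | 7
50 | 5 | Dome | 7
50 | 5 | Dome | 7
120 | 5 | Pavilion | 7
120 | 5 | Pavilion | 7
120 | 5 | Pavilion | 7
200 | 5 | Forum | 5
200 | 5 | Forum | 5
200 | 5 | Forum | 5

(50, 5, Dome, 7); (50, 5, Dome, 7); (50, 5, Dome, 7); (120, 5, Pavilion, 7); (120, 5, Pavilion, 7); (120, 5, Pavilion, 7); (200, 5, Forum, 5); (200, 5, Forum, 5); (200, 5, Forum, 5)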